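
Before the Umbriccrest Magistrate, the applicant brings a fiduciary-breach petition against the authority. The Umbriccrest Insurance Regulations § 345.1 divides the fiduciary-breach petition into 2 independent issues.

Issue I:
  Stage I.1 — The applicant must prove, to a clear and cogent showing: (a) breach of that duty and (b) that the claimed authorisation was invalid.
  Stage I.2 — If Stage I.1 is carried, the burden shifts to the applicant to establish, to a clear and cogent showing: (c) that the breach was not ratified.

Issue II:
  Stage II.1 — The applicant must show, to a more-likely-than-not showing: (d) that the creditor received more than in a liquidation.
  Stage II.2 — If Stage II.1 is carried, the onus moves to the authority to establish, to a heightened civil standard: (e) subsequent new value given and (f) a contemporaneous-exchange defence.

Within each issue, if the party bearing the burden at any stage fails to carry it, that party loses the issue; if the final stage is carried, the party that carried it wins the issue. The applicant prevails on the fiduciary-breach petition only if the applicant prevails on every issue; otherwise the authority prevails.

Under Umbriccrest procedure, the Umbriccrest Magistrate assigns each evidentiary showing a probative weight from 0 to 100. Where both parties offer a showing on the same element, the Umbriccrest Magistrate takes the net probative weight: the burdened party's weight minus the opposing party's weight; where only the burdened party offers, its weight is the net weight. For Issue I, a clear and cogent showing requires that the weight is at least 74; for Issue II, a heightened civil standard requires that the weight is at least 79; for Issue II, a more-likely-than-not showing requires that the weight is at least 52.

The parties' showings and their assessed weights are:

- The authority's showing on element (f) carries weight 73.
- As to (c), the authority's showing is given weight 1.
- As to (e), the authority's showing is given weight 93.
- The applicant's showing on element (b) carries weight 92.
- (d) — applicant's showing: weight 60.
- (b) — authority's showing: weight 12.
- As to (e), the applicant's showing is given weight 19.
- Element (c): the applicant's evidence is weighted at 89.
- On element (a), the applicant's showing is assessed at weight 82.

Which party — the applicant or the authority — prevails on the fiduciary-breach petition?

— Issue I —
Stage I.1 (applicant, a clear and cogent showing, weight is at least 74): (a) 82 ≥ 74 — meets; (b) net 92−12=80 ≥ 74 — meets.
  All elements met. The applicant retains the burden for Stage I.2.
Stage I.2 (applicant, a clear and cogent showing, weight is at least 74): (c) net 89−1=88 ≥ 74 — meets.
  All elements met at the final stage.
With every stage satisfied, the applicant prevails on this issue.
— Issue II —
Stage II.1 (applicant, a more-likely-than-not showing, weight is at least 52): (d) 60 ≥ 52 — meets.
  The applicant carries Stage II.1; the authority now bears the burden.
Stage II.2 (authority, a heightened civil standard, weight is at least 79): (e) net 93−19=74 < 79 — fails; (f) 73 < 79 — fails.
  Not every element is met, so the authority fails to carry Stage II.2.
So the applicant prevails on this issue.
Per-issue: Issue I → applicant; Issue II → applicant. The applicant must prevail on every issue; overall, the applicant prevails.

applicant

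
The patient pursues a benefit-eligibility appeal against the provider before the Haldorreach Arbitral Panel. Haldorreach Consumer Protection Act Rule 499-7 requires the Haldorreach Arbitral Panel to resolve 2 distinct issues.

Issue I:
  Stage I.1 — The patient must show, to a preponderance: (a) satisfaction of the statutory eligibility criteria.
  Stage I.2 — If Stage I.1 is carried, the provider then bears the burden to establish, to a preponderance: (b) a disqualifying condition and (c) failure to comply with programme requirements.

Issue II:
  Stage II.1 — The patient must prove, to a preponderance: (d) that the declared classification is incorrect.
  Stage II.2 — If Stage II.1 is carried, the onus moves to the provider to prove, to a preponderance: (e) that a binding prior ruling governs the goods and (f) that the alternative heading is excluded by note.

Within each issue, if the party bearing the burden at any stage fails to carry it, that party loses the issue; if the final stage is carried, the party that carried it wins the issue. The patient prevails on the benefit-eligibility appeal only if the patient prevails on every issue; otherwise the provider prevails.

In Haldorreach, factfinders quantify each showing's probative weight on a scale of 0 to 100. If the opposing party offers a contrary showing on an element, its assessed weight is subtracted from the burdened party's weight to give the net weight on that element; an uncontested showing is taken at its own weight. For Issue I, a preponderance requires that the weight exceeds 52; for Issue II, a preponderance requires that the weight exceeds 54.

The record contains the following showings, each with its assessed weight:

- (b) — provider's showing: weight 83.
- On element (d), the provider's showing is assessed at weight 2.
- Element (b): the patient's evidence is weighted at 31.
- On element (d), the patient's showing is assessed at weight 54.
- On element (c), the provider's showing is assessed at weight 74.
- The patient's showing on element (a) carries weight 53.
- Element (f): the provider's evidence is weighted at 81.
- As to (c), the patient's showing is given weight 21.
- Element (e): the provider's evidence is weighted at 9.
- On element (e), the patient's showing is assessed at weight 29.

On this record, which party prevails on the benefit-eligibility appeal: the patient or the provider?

— Issue I —
Stage I.1 — burden on patient; standard: a preponderance (weight exceeds 52).
    (a): 53 > 52 [met]
  Stage I.1 carried; the burden shifts to the provider.
Stage I.2 — burden on provider; standard: a preponderance (weight exceeds 52).
    (b): 83 − 31 = 52 ≤ 52 [not met]
    (c): 74 − 21 = 53 > 52 [met]
  The provider does not carry Stage I.2.
The analysis ends at Stage I.2; the patient prevails on this issue.
— Issue II —
At Stage II.1 the patient must meet a preponderance (weight exceeds 54): on (d) the weight is 54 less the opposing 2 gives net 52, ≤ 54, so (d) does not meet the standard.
  Not every element is met, so the patient fails to carry Stage II.1.
The provider prevails on this issue.
Per-issue: Issue I → patient; Issue II → provider. The patient must prevail on every issue; overall, the provider prevails.

provider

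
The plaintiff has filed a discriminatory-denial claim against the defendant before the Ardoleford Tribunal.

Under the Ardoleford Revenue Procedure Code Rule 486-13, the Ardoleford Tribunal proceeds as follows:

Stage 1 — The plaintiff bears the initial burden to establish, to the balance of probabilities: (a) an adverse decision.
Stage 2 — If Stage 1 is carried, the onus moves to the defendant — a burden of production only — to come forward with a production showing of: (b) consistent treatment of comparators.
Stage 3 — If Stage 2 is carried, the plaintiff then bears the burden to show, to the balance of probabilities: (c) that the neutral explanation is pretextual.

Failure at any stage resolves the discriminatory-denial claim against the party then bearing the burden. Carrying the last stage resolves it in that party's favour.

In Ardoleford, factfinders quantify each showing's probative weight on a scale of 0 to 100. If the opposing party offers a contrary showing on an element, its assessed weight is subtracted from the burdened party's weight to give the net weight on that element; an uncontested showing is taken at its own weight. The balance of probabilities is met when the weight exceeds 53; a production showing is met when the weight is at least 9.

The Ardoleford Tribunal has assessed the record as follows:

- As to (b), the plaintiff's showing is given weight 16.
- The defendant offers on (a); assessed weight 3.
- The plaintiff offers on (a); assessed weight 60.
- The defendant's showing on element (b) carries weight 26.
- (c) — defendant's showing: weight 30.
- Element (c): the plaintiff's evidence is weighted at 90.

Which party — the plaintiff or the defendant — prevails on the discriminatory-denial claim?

Stage 1 (plaintiff, the balance of probabilities, weight exceeds 53): (a) net 60−3=57 > 53 — meets.
  Stage 1 carried; the burden shifts to the defendant.
Stage 2 (defendant, a production showing, weight is at least 9): (b) net 26−16=10 ≥ 9 — meets.
  The defendant carries Stage 2; the plaintiff now bears the burden.
Stage 3 (plaintiff, the balance of probabilities, weight exceeds 53): (c) net 90−30=60 > 53 — meets.
  The plaintiff carries the last stage.
All stages carried — the plaintiff prevails.

plaintiff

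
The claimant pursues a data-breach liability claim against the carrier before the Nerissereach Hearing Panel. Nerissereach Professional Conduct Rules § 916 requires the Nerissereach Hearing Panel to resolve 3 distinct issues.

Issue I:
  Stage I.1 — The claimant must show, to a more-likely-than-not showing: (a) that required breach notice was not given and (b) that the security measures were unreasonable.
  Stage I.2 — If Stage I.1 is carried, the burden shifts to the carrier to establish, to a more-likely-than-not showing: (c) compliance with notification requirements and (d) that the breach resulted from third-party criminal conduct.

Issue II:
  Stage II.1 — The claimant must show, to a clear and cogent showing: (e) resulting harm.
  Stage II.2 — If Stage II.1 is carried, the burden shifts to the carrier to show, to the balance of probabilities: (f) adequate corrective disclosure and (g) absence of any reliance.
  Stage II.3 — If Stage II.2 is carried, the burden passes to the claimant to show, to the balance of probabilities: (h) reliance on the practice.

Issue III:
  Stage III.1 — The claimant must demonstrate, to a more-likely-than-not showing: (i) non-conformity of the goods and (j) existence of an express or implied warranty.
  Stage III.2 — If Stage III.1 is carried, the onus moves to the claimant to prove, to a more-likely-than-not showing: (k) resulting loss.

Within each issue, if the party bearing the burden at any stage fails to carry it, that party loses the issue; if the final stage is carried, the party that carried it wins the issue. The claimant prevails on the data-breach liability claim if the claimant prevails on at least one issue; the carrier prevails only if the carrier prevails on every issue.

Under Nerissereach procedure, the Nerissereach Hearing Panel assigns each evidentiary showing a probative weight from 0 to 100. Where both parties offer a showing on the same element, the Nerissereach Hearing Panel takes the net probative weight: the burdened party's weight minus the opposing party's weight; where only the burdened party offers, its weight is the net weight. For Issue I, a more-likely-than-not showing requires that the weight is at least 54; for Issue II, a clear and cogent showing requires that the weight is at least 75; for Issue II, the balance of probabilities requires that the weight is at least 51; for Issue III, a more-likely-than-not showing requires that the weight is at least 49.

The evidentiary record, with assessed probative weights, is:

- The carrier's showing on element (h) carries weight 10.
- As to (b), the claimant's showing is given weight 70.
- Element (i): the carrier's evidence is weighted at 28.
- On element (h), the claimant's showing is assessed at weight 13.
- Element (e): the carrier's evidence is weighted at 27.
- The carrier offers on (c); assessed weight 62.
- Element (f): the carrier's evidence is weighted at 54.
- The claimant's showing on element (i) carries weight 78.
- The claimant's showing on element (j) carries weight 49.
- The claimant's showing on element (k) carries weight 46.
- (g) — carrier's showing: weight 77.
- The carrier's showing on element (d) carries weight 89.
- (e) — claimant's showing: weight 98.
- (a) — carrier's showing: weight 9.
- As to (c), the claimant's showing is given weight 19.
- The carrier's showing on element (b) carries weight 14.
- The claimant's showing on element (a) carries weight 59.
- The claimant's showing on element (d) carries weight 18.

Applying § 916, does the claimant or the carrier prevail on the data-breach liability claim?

— Issue I —
Stage I.1 (claimant, a more-likely-than-not showing, weight is at least 54): (a) net 59−9=50 < 54 — fails; (b) net 70−14=56 ≥ 54 — meets.
  Not every element is met, so the claimant fails to carry Stage I.1.
The analysis ends at Stage I.1; the carrier prevails on this issue.
— Issue II —
Stage II.1 — burden on claimant; standard: a clear and cogent showing (weight is at least 75).
    (e): 98 − 27 = 71 < 75 [not met]
  Not every element is met, so the claimant fails to carry Stage II.1.
The carrier prevails on this issue.
— Issue III —
Stage III.1 — burden on claimant; standard: a more-likely-than-not showing (weight is at least 49).
    (i): 78 − 28 = 50 ≥ 49 [met]
    (j): 49 ≥ 49 [met]
  Stage III.1 is satisfied; the claimant continues to bear the burden.
Stage III.2 — burden on claimant; standard: a more-likely-than-not showing (weight is at least 49).
    (k): 46 < 49 [not met]
  The claimant does not carry Stage III.2.
So the carrier prevails on this issue.
Per-issue: Issue I → carrier; Issue II → carrier; Issue III → carrier. The claimant must prevail on at least one issue; overall, the carrier prevails.

carrier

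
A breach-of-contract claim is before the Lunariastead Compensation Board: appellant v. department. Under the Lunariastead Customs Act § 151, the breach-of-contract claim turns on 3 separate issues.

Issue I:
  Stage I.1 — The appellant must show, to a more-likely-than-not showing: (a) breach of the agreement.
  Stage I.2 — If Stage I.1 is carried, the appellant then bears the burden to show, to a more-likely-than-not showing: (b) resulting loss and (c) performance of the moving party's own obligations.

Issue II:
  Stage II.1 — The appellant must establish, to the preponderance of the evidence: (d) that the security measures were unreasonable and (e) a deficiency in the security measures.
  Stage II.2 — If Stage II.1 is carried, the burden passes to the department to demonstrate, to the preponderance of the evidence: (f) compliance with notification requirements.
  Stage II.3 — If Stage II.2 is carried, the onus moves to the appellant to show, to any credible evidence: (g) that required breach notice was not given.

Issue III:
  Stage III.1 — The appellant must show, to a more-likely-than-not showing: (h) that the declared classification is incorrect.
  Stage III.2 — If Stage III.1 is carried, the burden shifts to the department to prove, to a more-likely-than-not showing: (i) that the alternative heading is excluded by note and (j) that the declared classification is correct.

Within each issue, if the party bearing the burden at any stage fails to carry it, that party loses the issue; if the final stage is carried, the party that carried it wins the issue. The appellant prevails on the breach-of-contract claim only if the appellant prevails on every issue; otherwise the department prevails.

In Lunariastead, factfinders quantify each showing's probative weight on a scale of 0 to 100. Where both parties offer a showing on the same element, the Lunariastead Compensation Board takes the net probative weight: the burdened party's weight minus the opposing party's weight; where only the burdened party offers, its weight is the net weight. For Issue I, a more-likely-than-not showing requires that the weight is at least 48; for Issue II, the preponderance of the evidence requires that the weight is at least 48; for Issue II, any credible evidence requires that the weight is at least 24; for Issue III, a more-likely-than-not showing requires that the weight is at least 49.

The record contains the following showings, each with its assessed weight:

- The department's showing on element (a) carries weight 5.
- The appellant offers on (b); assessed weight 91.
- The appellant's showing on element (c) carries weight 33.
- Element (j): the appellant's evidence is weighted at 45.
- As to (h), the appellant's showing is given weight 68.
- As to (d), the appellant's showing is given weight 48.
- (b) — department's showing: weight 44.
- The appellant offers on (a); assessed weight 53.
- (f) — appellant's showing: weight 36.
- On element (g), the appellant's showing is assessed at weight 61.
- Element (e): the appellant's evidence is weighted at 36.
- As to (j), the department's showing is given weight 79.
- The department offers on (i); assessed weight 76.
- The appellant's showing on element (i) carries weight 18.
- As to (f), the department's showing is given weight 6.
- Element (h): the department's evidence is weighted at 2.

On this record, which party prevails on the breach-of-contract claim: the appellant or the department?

department

— Issue I —
At Stage I.1 the appellant must meet a more-likely-than-not showing (weight is at least 48): on (a) the weight is 53 less the opposing 5 gives net 48, ≥ 48, so (a) meets the standard.
  Stage I.1 is satisfied; the appellant continues to bear the burden.
At Stage I.2 the appellant must meet a more-likely-than-not showing (weight is at least 48): on (b) the weight is 91 less the opposing 44 gives net 47, which does not reach 48, so (b) does not meet the standard; on (c) the weight is 33, < 48, so (c) does not meet the standard.
  The appellant does not carry Stage I.2.
So the department prevails on this issue.
— Issue II —
At Stage II.1 the appellant must meet the preponderance of the evidence (weight is at least 48): on (d) the weight is 48, ≥ 48, so (d) meets the standard; on (e) the weight is 36, which does not reach 48, so (e) does not meet the standard.
  Not every element is met, so the appellant fails to carry Stage II.1.
The department prevails on this issue.
— Issue III —
Stage III.1 (appellant, a more-likely-than-not showing, weight is at least 49): (h) net 68−2=66 ≥ 49 — meets.
  All elements met. The burden passes to the department.
Stage III.2 (department, a more-likely-than-not showing, weight is at least 49): (i) net 76−18=58 ≥ 49 — meets; (j) net 79−45=34 < 49 — fails.
  The department does not carry Stage III.2.
The analysis ends at Stage III.2; the appellant prevails on this issue.
Per-issue: Issue I → department; Issue II → department; Issue III → appellant. The appellant must prevail on every issue; overall, the department prevails.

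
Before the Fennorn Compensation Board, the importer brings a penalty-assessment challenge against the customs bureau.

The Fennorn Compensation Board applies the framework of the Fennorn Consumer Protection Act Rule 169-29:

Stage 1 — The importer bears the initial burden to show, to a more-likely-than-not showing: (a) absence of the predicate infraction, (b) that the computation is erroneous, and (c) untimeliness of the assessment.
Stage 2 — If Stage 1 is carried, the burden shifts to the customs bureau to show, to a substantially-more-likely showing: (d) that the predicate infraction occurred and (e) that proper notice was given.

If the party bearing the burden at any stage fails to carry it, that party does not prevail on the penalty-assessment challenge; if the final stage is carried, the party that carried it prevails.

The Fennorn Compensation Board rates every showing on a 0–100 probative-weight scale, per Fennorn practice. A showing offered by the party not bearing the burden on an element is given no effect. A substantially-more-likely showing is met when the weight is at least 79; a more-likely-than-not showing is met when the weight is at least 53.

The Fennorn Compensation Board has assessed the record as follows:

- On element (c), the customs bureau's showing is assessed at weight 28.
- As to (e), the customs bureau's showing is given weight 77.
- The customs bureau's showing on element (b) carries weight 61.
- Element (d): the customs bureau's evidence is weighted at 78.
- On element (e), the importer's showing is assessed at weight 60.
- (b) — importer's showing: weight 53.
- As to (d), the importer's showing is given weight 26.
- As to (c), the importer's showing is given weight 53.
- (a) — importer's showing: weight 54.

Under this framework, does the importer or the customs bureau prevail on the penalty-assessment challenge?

importer

At Stage 1 the importer must meet a more-likely-than-not showing (weight is at least 53): on (a) the weight is 54, ≥ 53, so (a) meets the standard; on (b) the weight is 53 (the customs bureau's 61 is given no effect), which does reach 53, so (b) meets the standard; on (c) the weight is 53 (the customs bureau's 28 is given no effect), ≥ 53, so (c) meets the standard.
  The importer carries Stage 1; the customs bureau now bears the burden.
At Stage 2 the customs bureau must meet a substantially-more-likely showing (weight is at least 79): on (d) the weight is 78 (the importer's 26 is given no effect), which does not reach 79, so (d) does not meet the standard; on (e) the weight is 77 (the importer's 60 is given no effect), < 79, so (e) does not meet the standard.
  Not every element is met, so the customs bureau fails to carry Stage 2.
So the importer prevails.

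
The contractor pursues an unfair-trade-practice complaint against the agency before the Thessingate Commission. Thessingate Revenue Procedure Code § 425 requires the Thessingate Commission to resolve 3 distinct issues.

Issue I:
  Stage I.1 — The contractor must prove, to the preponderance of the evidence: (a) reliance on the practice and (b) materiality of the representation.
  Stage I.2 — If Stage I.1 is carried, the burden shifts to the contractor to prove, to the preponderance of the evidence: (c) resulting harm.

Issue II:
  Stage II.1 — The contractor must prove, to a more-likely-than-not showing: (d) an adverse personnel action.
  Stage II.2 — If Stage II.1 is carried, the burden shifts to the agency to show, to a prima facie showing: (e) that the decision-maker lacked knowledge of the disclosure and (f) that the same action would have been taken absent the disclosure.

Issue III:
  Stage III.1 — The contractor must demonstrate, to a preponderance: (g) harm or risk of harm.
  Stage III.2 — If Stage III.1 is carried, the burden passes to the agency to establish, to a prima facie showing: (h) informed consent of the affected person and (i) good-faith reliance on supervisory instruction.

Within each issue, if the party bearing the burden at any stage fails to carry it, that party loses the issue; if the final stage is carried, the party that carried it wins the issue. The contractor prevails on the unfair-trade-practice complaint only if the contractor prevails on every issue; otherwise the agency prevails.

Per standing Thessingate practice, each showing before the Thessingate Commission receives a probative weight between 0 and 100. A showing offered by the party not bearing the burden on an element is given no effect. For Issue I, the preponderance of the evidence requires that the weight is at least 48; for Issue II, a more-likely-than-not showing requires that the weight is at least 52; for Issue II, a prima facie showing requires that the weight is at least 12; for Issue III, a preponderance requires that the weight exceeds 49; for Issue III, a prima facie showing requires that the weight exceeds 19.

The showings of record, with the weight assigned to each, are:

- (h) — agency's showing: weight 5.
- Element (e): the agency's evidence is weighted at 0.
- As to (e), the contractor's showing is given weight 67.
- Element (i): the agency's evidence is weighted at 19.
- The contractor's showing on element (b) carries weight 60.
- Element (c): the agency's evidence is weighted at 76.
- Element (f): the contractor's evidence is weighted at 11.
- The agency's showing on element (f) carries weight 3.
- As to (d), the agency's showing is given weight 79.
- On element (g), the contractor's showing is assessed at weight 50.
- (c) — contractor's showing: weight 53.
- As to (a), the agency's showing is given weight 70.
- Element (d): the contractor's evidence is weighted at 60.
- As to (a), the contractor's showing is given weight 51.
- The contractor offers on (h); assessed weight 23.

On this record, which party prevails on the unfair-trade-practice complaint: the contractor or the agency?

contractor

— Issue I —
At Stage I.1 the contractor must meet the preponderance of the evidence (weight is at least 48): on (a) the weight is 51 (the agency's 70 is given no effect), which does reach 48, so (a) meets the standard; on (b) the weight is 60, ≥ 48, so (b) meets the standard.
  Stage I.1 is satisfied; the contractor continues to bear the burden.
At Stage I.2 the contractor must meet the preponderance of the evidence (weight is at least 48): on (c) the weight is 53 (the agency's 76 is given no effect), ≥ 48, so (c) meets the standard.
  The contractor carries the last stage.
With every stage satisfied, the contractor prevails on this issue.
— Issue II —
Stage II.1 (contractor, a more-likely-than-not showing, weight is at least 52): (d) 60 (agency's 79 disregarded) ≥ 52 — meets.
  The contractor carries Stage II.1; the agency now bears the burden.
Stage II.2 (agency, a prima facie showing, weight is at least 12): (e) 0 (contractor's 67 disregarded) < 12 — fails; (f) 3 (contractor's 11 disregarded) < 12 — fails.
  The agency does not carry Stage II.2.
So the contractor prevails on this issue.
— Issue III —
At Stage III.1 the contractor must meet a preponderance (weight exceeds 49): on (g) the weight is 50, > 49, so (g) meets the standard.
  The contractor carries Stage III.1; the agency now bears the burden.
At Stage III.2 the agency must meet a prima facie showing (weight exceeds 19): on (h) the weight is 5 (the contractor's 23 is given no effect), which does not exceed 19, so (h) does not meet the standard; on (i) the weight is 19, which does not exceed 19, so (i) does not meet the standard.
  Not every element is met, so the agency fails to carry Stage III.2.
The analysis ends at Stage III.2; the contractor prevails on this issue.
Per-issue: Issue I → contractor; Issue II → contractor; Issue III → contractor. The contractor must prevail on every issue; overall, the contractor prevails.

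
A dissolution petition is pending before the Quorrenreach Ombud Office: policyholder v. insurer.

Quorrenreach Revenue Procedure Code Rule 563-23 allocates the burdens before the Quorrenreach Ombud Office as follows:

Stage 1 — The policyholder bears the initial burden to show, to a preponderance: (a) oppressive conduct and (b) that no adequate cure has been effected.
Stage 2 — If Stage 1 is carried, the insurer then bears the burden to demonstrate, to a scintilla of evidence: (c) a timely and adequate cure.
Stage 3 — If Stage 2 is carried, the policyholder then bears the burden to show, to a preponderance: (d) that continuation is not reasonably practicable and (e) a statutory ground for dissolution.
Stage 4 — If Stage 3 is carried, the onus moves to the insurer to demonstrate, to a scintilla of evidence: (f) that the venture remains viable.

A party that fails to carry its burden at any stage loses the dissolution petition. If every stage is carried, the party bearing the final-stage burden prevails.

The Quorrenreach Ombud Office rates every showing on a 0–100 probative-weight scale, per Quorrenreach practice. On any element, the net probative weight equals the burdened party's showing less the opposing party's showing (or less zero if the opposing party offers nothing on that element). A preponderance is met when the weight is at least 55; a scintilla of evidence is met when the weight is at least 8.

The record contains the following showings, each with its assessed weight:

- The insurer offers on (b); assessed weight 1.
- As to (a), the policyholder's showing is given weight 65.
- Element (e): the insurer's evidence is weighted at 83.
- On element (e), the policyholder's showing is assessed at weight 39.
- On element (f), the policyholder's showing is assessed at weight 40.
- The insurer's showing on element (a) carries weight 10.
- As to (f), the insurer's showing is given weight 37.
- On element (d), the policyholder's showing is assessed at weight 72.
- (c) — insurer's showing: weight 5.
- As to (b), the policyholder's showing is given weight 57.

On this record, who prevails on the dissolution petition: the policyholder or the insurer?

policyholder

Stage 1 (policyholder, a preponderance, weight is at least 55): (a) net 65−10=55 ≥ 55 — meets; (b) net 57−1=56 ≥ 55 — meets.
  The policyholder carries Stage 1; the insurer now bears the burden.
Stage 2 (insurer, a scintilla of evidence, weight is at least 8): (c) 5 < 8 — fails.
  Stage 2 not carried; the insurer fails its burden.
The policyholder prevails.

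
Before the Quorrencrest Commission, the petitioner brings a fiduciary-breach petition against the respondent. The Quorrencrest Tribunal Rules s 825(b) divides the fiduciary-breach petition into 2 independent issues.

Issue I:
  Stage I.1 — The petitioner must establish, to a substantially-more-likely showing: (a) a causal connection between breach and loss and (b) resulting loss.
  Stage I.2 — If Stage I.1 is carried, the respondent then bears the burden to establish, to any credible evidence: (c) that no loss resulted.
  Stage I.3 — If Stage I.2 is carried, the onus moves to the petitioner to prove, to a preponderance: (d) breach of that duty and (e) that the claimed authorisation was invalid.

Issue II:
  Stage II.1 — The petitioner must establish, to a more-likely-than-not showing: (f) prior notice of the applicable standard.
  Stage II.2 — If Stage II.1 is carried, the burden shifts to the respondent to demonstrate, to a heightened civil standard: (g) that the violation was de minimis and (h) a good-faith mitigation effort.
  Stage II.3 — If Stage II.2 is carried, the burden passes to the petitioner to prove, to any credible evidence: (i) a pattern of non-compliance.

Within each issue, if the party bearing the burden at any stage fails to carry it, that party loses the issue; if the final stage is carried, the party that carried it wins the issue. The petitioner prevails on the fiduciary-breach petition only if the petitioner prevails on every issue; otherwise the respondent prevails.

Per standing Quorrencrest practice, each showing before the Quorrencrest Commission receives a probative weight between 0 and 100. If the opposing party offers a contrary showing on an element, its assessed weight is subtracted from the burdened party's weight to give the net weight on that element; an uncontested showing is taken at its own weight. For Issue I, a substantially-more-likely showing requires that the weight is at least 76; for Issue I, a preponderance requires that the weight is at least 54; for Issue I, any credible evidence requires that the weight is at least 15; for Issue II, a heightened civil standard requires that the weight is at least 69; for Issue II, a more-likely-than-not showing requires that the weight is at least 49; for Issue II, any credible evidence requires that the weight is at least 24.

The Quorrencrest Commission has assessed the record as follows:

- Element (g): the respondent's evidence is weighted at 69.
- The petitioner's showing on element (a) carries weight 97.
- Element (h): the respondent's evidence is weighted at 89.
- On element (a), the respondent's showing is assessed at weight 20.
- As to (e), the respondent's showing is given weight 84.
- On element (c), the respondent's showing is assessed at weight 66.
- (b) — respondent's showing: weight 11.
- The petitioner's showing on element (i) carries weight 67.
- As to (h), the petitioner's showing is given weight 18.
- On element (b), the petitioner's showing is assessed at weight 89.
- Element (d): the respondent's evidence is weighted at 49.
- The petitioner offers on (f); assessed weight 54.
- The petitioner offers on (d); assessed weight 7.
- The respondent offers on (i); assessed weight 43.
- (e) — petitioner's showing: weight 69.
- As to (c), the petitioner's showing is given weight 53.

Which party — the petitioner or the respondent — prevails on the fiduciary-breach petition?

petitioner

— Issue I —
At Stage I.1 the petitioner must meet a substantially-more-likely showing (weight is at least 76): on (a) the weight is 97 less the opposing 20 gives net 77, which does reach 76, so (a) meets the standard; on (b) the weight is 89 less the opposing 11 gives net 78, ≥ 76, so (b) meets the standard.
  All elements met. The burden passes to the respondent.
At Stage I.2 the respondent must meet any credible evidence (weight is at least 15): on (c) the weight is 66 less the opposing 53 gives net 13, < 15, so (c) does not meet the standard.
  Stage I.2 not carried; the respondent fails its burden.
The petitioner prevails on this issue.
— Issue II —
At Stage II.1 the petitioner must meet a more-likely-than-not showing (weight is at least 49): on (f) the weight is 54, ≥ 49, so (f) meets the standard.
  The petitioner carries Stage II.1; the respondent now bears the burden.
At Stage II.2 the respondent must meet a heightened civil standard (weight is at least 69): on (g) the weight is 69, ≥ 69, so (g) meets the standard; on (h) the weight is 89 less the opposing 18 gives net 71, ≥ 69, so (h) meets the standard.
  All elements met. The burden passes to the petitioner.
At Stage II.3 the petitioner must meet any credible evidence (weight is at least 24): on (i) the weight is 67 less the opposing 43 gives net 24, ≥ 24, so (i) meets the standard.
  All elements met at the final stage.
With every stage satisfied, the petitioner prevails on this issue.
Per-issue: Issue I → petitioner; Issue II → petitioner. The petitioner must prevail on every issue; overall, the petitioner prevails.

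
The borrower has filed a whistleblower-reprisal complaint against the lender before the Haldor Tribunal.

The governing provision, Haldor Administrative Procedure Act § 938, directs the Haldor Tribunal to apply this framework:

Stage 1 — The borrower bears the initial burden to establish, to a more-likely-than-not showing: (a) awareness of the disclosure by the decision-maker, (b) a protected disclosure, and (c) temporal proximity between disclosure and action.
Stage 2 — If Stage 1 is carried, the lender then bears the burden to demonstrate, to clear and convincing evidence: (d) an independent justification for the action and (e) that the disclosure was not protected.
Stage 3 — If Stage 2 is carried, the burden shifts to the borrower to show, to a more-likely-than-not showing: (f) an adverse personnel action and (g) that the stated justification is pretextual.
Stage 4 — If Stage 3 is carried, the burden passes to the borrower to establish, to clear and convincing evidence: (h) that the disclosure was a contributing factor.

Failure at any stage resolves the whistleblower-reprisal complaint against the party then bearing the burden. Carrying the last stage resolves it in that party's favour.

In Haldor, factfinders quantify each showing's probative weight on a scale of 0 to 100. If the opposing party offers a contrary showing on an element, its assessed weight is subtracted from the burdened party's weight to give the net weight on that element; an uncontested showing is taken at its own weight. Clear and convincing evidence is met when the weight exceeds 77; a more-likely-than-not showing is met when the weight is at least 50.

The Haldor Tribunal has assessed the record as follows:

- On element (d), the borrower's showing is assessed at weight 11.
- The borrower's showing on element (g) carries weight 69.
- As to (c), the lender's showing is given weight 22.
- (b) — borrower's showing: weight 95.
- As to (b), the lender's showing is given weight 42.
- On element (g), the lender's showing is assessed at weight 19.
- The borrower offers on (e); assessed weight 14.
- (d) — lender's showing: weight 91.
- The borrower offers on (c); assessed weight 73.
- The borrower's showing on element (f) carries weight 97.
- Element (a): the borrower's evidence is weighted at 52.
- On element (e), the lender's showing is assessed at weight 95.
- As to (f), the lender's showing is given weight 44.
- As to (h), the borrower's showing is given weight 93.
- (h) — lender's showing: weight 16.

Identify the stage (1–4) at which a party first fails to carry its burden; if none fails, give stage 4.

Stage 1 (borrower, a more-likely-than-not showing, weight is at least 50): (a) 52 ≥ 50 — meets; (b) net 95−42=53 ≥ 50 — meets; (c) net 73−22=51 ≥ 50 — meets.
  All elements met. The burden passes to the lender.
Stage 2 (lender, clear and convincing evidence, weight exceeds 77): (d) net 91−11=80 > 77 — meets; (e) net 95−14=81 > 77 — meets.
  Stage 2 carried; the burden shifts to the borrower.
Stage 3 (borrower, a more-likely-than-not showing, weight is at least 50): (f) net 97−44=53 ≥ 50 — meets; (g) net 69−19=50 ≥ 50 — meets.
  All elements met. The borrower retains the burden for Stage 4.
Stage 4 (borrower, clear and convincing evidence, weight exceeds 77): (h) net 93−16=77 ≤ 77 — fails.
  Not every element is met, so the borrower fails to carry Stage 4.
So the lender prevails.

stage 4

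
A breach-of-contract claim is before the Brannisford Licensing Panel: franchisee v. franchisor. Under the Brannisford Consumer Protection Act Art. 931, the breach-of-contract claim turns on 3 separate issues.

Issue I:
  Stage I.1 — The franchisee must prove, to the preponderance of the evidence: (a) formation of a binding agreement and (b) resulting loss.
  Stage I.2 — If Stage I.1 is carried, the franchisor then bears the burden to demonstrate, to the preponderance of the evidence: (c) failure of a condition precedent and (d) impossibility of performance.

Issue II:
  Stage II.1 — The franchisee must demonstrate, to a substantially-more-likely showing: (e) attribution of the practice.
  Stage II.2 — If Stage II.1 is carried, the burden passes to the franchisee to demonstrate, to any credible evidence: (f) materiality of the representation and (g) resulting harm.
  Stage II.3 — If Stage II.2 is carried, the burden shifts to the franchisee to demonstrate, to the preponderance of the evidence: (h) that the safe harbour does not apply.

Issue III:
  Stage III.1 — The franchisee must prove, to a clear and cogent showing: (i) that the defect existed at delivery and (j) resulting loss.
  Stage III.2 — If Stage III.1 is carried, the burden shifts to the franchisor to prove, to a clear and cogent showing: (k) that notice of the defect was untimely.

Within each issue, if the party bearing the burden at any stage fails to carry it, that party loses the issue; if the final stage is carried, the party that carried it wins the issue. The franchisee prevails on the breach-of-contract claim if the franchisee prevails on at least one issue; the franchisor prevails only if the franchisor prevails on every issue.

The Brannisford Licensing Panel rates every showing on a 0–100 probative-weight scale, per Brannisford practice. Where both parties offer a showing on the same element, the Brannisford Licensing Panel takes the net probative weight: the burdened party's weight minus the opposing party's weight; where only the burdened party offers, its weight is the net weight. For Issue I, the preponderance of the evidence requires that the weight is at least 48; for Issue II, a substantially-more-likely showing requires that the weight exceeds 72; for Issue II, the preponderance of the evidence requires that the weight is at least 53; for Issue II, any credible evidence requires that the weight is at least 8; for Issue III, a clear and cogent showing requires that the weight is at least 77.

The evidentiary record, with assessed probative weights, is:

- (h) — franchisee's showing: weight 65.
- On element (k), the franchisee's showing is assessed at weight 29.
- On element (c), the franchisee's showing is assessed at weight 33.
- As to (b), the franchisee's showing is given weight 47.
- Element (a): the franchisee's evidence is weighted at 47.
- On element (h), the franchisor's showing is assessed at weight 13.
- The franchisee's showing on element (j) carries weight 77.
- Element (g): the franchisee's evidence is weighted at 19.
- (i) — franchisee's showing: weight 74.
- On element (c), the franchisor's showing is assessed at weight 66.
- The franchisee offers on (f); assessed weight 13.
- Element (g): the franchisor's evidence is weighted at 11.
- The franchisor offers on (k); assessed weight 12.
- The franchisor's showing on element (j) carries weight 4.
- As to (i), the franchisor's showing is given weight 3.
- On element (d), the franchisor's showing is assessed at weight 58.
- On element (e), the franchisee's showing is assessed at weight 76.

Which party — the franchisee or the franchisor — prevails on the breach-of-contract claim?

franchisor

— Issue I —
At Stage I.1 the franchisee must meet the preponderance of the evidence (weight is at least 48): on (a) the weight is 47, < 48, so (a) does not meet the standard; on (b) the weight is 47, which does not reach 48, so (b) does not meet the standard.
  Stage I.1 not carried; the franchisee fails its burden.
The analysis ends at Stage I.1; the franchisor prevails on this issue.
— Issue II —
Stage II.1 — burden on franchisee; standard: a substantially-more-likely showing (weight exceeds 72).
    (e): 76 > 72 [met]
  All elements met. The franchisee retains the burden for Stage II.2.
Stage II.2 — burden on franchisee; standard: any credible evidence (weight is at least 8).
    (f): 13 ≥ 8 [met]
    (g): 19 − 11 = 8 ≥ 8 [met]
  Stage II.2 is satisfied; the franchisee continues to bear the burden.
Stage II.3 — burden on franchisee; standard: the preponderance of the evidence (weight is at least 53).
    (h): 65 − 13 = 52 < 53 [not met]
  Stage II.3 not carried; the franchisee fails its burden.
The franchisor prevails on this issue.
— Issue III —
Stage III.1 — burden on franchisee; standard: a clear and cogent showing (weight is at least 77).
    (i): 74 − 3 = 71 < 77 [not met]
    (j): 77 − 4 = 73 < 77 [not met]
  The franchisee does not carry Stage III.1.
The franchisor prevails on this issue.
Per-issue: Issue I → franchisor; Issue II → franchisor; Issue III → franchisor. The franchisee must prevail on at least one issue; overall, the franchisor prevails.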